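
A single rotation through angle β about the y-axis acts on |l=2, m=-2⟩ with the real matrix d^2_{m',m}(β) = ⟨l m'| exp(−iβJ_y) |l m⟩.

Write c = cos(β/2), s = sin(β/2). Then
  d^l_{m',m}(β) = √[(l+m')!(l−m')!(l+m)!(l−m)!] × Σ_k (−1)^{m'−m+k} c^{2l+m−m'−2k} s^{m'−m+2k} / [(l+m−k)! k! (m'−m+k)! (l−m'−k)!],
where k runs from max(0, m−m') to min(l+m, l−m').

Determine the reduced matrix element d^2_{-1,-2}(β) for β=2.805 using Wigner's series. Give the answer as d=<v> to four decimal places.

d=-0.0093

d^2_{-1,-2}(β=2.805) via Wigner's sum:
With c≡cos(β/2)=0.167503 and s≡sin(β/2)=0.985872, N=[1·6·1·24]^{1/2}=12.000000
k: max(0,(-2)−(-1))=0 … min(2+(-2),2−(-1))=0
  k=0: (−1)^1·12.0000/(6)·0.1675^3·0.9859^1 = -0.009267
d^2_{-1,-2}(2.805) = -0.009267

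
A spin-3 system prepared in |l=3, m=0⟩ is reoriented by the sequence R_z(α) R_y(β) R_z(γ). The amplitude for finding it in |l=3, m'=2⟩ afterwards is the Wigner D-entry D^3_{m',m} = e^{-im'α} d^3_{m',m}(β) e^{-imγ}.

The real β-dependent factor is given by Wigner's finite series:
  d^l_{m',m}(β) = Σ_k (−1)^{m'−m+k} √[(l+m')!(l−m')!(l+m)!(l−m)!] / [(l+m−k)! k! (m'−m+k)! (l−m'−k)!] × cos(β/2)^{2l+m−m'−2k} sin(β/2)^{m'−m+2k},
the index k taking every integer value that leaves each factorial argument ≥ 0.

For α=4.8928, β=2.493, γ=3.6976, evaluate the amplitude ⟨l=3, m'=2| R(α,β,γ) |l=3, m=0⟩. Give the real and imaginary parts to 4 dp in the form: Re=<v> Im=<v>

Split into d^3_{2,0}(β=2.493) × two z-phases.
With c≡cos(β/2)=0.318642 and s≡sin(β/2)=0.947875, N=[120·1·6·6]^{1/2}=65.726707
k: max(0,(0)−(2))=0 … min(3+(0),3−(2))=1
  k=0: (−1)^2·65.7267/(12)·0.3186^4·0.9479^2 = +0.050731
  k=1: (−1)^3·65.7267/(12)·0.3186^2·0.9479^4 = -0.448922
d^3_{2,0}(2.493) = +0.050731 -0.448922 = -0.398191
Phases: e^{-i·(2)·4.8928}=-0.935607+0.353043i, e^{-i·(0)·3.6976}=+1.000000+0.000000i ⇒ D=+0.372550-0.140579i

Re=0.3726 Im=-0.1406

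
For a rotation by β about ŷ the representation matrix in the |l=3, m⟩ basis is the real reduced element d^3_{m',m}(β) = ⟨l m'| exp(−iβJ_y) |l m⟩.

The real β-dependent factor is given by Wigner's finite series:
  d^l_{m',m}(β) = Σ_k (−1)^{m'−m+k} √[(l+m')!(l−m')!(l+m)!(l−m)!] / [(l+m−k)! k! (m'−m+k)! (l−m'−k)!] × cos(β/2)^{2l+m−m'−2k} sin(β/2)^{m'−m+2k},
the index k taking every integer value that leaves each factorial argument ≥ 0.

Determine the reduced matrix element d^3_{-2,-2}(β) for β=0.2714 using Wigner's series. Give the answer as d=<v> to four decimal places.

d=0.8579

d^3_{-2,-2}(β=0.2714) via Wigner's sum:
With c≡cos(β/2)=0.990807 and s≡sin(β/2)=0.135284, N=[1·120·1·120]^{1/2}=120.000000
The bounds max(0,m−m')=0 and min(l+m,l−m')=1 give 2 terms
  k=0: (−1)^0·120.0000/(120)·0.9908^6·0.1353^0 = +0.946094
  k=1: (−1)^1·120.0000/(24)·0.9908^4·0.1353^2 = -0.088190
d^3_{-2,-2}(0.2714) = +0.946094 -0.088190 = +0.857904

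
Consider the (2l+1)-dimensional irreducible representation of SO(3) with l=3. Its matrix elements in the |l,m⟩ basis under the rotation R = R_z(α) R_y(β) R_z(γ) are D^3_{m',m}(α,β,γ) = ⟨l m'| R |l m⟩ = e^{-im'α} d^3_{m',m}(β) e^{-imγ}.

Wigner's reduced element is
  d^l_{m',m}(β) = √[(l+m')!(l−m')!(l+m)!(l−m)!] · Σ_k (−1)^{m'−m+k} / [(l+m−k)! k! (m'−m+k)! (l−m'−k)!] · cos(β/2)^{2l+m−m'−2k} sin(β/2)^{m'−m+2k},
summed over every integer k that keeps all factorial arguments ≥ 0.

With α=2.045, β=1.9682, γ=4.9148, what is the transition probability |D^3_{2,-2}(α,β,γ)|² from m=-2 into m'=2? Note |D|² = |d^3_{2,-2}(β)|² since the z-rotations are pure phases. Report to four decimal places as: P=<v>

D^3_{2,-2}(2.045,1.9682,4.9148) = e^{-i·2·2.045}·d^3_{2,-2}(1.9682)·e^{-i·-2·4.9148}. Compute d first:
With c≡cos(β/2)=0.553613 and s≡sin(β/2)=0.832774, N=[120·1·1·120]^{1/2}=120.000000
The bounds max(0,m−m')=0 and min(l+m,l−m')=1 give 2 terms
  k=0: (−1)^4·120.0000/(24)·0.5536^2·0.8328^4 = +0.737040
  k=1: (−1)^5·120.0000/(120)·0.5536^0·0.8328^6 = -0.333552
d^3_{2,-2}(1.9682) = +0.737040 -0.333552 = +0.403488
|D^3_{2,-2}|² = |d^3_{2,-2}(β)|² = (+0.403488)² = 0.162803 (the z-rotation phases have unit modulus)

P=0.1628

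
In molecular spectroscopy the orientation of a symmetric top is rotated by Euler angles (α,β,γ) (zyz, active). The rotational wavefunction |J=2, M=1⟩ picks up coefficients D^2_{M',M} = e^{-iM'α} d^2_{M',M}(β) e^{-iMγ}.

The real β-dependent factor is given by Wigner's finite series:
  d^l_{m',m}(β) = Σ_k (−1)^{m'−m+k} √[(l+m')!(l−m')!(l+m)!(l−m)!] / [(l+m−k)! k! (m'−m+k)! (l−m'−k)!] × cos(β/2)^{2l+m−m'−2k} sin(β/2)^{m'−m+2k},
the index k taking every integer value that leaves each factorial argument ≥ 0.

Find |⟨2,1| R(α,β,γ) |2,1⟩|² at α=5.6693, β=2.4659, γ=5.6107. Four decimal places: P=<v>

P=0.0791

D^2_{1,1}(5.6693,2.4659,5.6107) = e^{-i·1·5.6693}·d^2_{1,1}(2.4659)·e^{-i·1·5.6107}. Compute d first:
Half-angle: c=0.331456, s=0.943471. N=√(6·1·6·1)=6.000000
Admissible k: 0..1 (factorial args all ≥0)
  k=0: (−1)^0·6.0000/(6)·0.3315^4·0.9435^0 = +0.012070
  k=1: (−1)^1·6.0000/(2)·0.3315^2·0.9435^2 = -0.293379
d^2_{1,1}(2.4659) = +0.012070 -0.293379 = -0.281310
|D^2_{1,1}|² = |d^2_{1,1}(β)|² = (-0.281310)² = 0.079135 (the z-rotation phases have unit modulus)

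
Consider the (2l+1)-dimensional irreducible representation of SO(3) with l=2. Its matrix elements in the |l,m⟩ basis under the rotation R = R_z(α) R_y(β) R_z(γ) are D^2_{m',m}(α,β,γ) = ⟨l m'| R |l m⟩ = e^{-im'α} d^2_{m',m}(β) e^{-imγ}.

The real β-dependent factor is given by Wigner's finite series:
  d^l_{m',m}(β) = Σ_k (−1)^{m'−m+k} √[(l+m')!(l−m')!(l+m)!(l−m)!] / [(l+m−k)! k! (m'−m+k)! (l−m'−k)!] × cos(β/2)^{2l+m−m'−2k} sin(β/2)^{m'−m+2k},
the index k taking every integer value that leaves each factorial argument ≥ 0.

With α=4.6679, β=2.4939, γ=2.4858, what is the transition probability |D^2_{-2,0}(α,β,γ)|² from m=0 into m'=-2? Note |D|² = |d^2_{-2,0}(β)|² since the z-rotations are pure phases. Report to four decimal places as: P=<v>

Split into d^2_{-2,0}(β=2.4939) × two z-phases.
With c≡cos(β/2)=0.318215 and s≡sin(β/2)=0.948018, N=[1·24·2·2]^{1/2}=9.797959
Admissible k: 2..2 (factorial args all ≥0)
  k=2: (−1)^0·9.7980/(4)·0.3182^2·0.9480^2 = +0.222921
d^2_{-2,0}(2.4939) = +0.222921
|D^2_{-2,0}|² = |d^2_{-2,0}(β)|² = (+0.222921)² = 0.049694 (the z-rotation phases have unit modulus)

P=0.0497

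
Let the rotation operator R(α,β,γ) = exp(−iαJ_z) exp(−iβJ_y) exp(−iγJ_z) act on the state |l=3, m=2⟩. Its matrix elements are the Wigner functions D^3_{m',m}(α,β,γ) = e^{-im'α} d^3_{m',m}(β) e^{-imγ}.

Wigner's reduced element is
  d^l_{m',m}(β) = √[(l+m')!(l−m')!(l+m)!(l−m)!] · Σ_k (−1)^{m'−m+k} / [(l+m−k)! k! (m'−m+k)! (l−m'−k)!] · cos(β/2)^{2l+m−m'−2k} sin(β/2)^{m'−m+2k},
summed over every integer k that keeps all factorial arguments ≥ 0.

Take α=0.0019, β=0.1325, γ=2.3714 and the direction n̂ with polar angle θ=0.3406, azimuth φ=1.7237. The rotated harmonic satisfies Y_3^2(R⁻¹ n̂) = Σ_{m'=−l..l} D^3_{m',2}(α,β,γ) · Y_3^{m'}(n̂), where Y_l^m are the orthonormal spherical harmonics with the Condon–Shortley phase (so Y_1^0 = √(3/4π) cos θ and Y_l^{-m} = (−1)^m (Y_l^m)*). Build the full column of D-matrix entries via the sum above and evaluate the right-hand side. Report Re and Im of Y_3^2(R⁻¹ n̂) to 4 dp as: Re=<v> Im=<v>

Need the full column D^3_{m',2} for m'=−3..3 at α=0.0019, β=0.1325, γ=2.3714.
cos(β/2)=0.997806, sin(β/2)=0.066202
d^3_{-3,2}: single k=5 term ⇒ +0.000003;  D = +0.000000+0.000003i
d^3_{-2,2}: k∈[4..5] ⇒ +0.000096 -0.000000 = +0.000096;  D = +0.000003+0.000095i
d^3_{-1,2}: k∈[3..4] ⇒ +0.001823 -0.000004 = +0.001819;  D = +0.000052+0.001818i
d^3_{0,2}: k∈[2..3] ⇒ +0.023795 -0.000105 = +0.023690;  D = +0.000720+0.023679i
d^3_{1,2}: k∈[1..2] ⇒ +0.207061 -0.001823 = +0.205239;  D = +0.006630+0.205131i
d^3_{2,2}: k∈[0..1] ⇒ +0.986910 -0.021722 = +0.965188;  D = +0.033014+0.964623i
d^3_{3,2}: single k=0 term ⇒ -0.160389;  D = -0.005791-0.160285i
Y_3^{m'}(θ=0.3406,φ=1.7237) and Σ D·Y over m':
  (+0.0000+0.0000i)·(+0.0069+0.0139i)  (+0.0000+0.0001i)·(-0.1025+0.0324i)  (+0.0001+0.0018i)·(-0.0566-0.3673i)  (+0.0007+0.0237i)·(+0.5072+0.0000i)  (+0.0066+0.2051i)·(+0.0566-0.3673i)  (+0.0330+0.9646i)·(-0.1025-0.0324i)  (-0.0058-0.1603i)·(-0.0069+0.0139i)
Y_3^2(R⁻¹ n̂) = +0.106848-0.077871i

Re=0.1068 Im=-0.0779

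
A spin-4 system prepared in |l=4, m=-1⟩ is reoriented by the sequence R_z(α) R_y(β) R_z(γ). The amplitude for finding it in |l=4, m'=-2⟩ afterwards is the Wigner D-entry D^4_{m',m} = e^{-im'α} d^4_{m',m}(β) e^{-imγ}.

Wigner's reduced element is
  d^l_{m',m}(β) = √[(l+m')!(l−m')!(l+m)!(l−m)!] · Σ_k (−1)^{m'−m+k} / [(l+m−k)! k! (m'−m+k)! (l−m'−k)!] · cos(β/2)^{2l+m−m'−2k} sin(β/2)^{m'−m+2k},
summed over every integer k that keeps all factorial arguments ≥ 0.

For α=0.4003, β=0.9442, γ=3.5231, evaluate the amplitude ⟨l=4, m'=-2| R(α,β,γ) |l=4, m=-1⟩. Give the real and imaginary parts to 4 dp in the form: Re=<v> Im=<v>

Re=0.0250 Im=0.0611

D^4_{-2,-1}(0.4003,0.9442,3.5231) = e^{-i·-2·0.4003}·d^4_{-2,-1}(0.9442)·e^{-i·-1·3.5231}. Compute d first:
Half-angle: c=0.890615, s=0.454758. N=√(2·720·6·120)=1018.233765
k∈{1,2,3} keeps every argument non-negative
  k=1: (−1)^0·1018.2338/(240)·0.8906^7·0.4548^1 = +0.857526
  k=2: (−1)^1·1018.2338/(48)·0.8906^5·0.4548^3 = -1.117884
  k=3: (−1)^2·1018.2338/(72)·0.8906^3·0.4548^5 = +0.194306
d^4_{-2,-1}(0.9442) = +0.857526 -1.117884 +0.194306 = -0.066053
D = (+0.696276+0.717774i)·(-0.066053)·(-0.928104-0.372320i) = +0.025032+0.061126i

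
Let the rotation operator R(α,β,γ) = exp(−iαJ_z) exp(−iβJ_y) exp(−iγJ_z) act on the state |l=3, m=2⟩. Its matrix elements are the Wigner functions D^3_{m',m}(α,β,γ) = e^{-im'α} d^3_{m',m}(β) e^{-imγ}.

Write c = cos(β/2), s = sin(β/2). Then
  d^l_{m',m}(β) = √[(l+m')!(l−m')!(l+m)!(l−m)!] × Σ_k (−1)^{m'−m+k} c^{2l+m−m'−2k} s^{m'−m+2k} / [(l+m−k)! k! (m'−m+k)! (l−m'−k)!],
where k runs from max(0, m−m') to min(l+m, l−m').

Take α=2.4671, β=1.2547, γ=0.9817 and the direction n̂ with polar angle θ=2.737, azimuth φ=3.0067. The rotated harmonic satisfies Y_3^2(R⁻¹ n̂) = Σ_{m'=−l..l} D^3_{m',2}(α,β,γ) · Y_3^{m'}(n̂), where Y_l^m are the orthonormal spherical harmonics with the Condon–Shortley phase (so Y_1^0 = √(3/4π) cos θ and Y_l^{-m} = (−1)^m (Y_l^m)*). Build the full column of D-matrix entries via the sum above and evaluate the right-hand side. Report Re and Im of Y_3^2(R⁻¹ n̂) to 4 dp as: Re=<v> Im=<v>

Re=0.0005 Im=-0.0359

Need the full column D^3_{m',2} for m'=−3..3 at α=2.4671, β=1.2547, γ=0.9817.
cos(β/2)=0.809586, sin(β/2)=0.587001
d^3_{-3,2}: single k=5 term ⇒ +0.138208;  D = +0.091704-0.103402i
d^3_{-2,2}: k∈[4..5] ⇒ +0.389092 -0.040911 = +0.348182;  D = -0.343116+0.059178i
d^3_{-1,2}: k∈[3..4] ⇒ +0.678791 -0.178426 = +0.500365;  D = +0.438221+0.241511i
d^3_{0,2}: k∈[2..3] ⇒ +0.810757 -0.426229 = +0.384528;  D = -0.147119-0.355271i
d^3_{1,2}: k∈[1..2] ⇒ +0.645586 -0.678791 = -0.033206;  D = +0.009237-0.031895i
d^3_{2,2}: k∈[0..1] ⇒ +0.281564 -0.740116 = -0.458552;  D = -0.374688+0.264346i
d^3_{3,2}: single k=0 term ⇒ -0.500068;  D = +0.499166+0.030025i
Y_3^{m'}(θ=2.737,φ=3.0067) and Σ D·Y over m':
  (+0.0917-0.1034i)·(-0.0234-0.0100i)  (-0.3431+0.0592i)·(-0.1403-0.0388i)  (+0.4382+0.2415i)·(-0.4066-0.0552i)  (-0.1471-0.3553i)·(-0.4203+0.0000i)  (+0.0092-0.0319i)·(+0.4066-0.0552i)  (-0.3747+0.2643i)·(-0.1403+0.0388i)  (+0.4992+0.0300i)·(+0.0234-0.0100i)
Y_3^2(R⁻¹ n̂) = +0.000538-0.035946i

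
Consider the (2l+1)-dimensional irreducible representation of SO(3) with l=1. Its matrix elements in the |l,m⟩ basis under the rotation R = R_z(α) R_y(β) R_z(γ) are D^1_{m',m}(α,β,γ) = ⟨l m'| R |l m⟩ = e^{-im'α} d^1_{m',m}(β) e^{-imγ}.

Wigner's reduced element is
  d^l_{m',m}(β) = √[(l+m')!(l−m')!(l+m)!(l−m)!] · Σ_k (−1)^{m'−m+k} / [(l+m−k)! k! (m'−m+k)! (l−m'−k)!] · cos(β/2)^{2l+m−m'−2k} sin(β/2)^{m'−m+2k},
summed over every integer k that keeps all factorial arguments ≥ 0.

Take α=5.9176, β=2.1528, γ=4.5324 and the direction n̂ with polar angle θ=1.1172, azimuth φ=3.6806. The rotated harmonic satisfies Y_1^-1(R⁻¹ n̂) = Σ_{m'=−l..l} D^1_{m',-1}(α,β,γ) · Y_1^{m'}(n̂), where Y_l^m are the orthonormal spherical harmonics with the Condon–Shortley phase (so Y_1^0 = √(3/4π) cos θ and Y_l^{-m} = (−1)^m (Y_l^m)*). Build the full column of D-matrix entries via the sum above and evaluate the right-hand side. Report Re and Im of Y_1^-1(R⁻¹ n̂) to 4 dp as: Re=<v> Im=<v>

Re=0.2440 Im=-0.0231

Need the full column D^1_{m',-1} for m'=−1..1 at α=5.9176, β=2.1528, γ=4.5324.
cos(β/2)=0.474500, sin(β/2)=0.880255
d^1_{-1,-1}: single k=0 term ⇒ +0.225151;  D = -0.116833-0.192465i
d^1_{0,-1}: single k=0 term ⇒ -0.590691;  D = +0.105745+0.581149i
d^1_{1,-1}: single k=0 term ⇒ +0.774849;  D = +0.142985-0.761542i
Y_1^{m'}(θ=1.1172,φ=3.6806) and Σ D·Y over m':
  (-0.1168-0.1925i)·(-0.2665+0.1594i)  (+0.1057+0.5811i)·(+0.2141+0.0000i)  (+0.1430-0.7615i)·(+0.2665+0.1594i)
Y_1^-1(R⁻¹ n̂) = +0.243961-0.023077i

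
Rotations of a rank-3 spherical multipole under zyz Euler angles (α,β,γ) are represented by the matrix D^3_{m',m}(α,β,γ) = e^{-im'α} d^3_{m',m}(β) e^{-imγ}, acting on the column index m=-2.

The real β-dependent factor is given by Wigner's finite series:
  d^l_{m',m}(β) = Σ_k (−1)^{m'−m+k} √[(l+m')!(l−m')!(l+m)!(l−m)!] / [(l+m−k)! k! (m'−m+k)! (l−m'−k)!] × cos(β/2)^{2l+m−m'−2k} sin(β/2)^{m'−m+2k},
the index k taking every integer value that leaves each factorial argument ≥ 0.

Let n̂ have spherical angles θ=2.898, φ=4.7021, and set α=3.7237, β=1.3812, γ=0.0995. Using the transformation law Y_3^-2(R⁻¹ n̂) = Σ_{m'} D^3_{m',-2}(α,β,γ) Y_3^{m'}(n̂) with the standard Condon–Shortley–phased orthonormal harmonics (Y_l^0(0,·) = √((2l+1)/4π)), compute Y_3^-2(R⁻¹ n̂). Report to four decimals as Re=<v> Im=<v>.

Re=-0.0505 Im=0.0105

Need the full column D^3_{m',-2} for m'=−3..3 at α=3.7237, β=1.3812, γ=0.0995.
cos(β/2)=0.770864, sin(β/2)=0.637000
d^3_{-3,-2}: single k=1 term ⇒ +0.424721;  D = +0.155376-0.395280i
d^3_{-2,-2}: k∈[0..1] ⇒ +0.209829 -0.716407 = -0.506577;  D = -0.104403-0.495702i
d^3_{-1,-2}: k∈[0..1] ⇒ -0.548312 +0.748826 = +0.200514;  D = -0.142392-0.141175i
d^3_{0,-2}: k∈[0..1] ⇒ +0.784784 -0.535887 = +0.248897;  D = +0.243985+0.049204i
d^3_{1,-2}: k∈[0..1] ⇒ -0.748826 +0.255667 = -0.493160;  D = +0.457409-0.184345i
d^3_{2,-2}: k∈[0..1] ⇒ +0.489196 -0.066809 = +0.422387;  D = +0.240440-0.347274i
d^3_{3,-2}: single k=0 term ⇒ -0.198039;  D = +0.004648-0.197984i
Y_3^{m'}(θ=2.898,φ=4.7021) and Σ D·Y over m':
  (+0.1554-0.3953i)·(+0.0002-0.0059i)  (-0.1044-0.4957i)·(+0.0577+0.0012i)  (-0.1424-0.1412i)·(-0.0030+0.2891i)  (+0.2440+0.0492i)·(-0.6190+0.0000i)  (+0.4574-0.1843i)·(+0.0030+0.2891i)  (+0.2404-0.3473i)·(+0.0577-0.0012i)  (+0.0046-0.1980i)·(-0.0002-0.0059i)
Y_3^-2(R⁻¹ n̂) = -0.050549+0.010480i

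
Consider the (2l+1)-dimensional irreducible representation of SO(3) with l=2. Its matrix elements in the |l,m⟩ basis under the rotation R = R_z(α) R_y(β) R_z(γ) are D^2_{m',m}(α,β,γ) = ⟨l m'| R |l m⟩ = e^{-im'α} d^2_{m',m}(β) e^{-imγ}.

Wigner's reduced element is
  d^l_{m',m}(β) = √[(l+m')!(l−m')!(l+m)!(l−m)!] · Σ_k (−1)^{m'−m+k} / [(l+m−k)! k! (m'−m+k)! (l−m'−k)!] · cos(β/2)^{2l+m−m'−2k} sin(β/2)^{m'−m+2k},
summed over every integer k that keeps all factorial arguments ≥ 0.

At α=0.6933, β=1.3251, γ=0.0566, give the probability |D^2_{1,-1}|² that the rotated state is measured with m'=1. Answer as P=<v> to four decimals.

D^2_{1,-1}(0.6933,1.3251,0.0566) = e^{-i·1·0.6933}·d^2_{1,-1}(1.3251)·e^{-i·-1·0.0566}. Compute d first:
c=cos(1.3251/2)=0.788426, s=sin(1.3251/2)=0.615129; N=√[6·1·1·6]=6.000000
The bounds max(0,m−m')=0 and min(l+m,l−m')=1 give 2 terms
  k=0: (−1)^2·6.0000/(2)·0.7884^2·0.6151^2 = +0.705629
  k=1: (−1)^3·6.0000/(6)·0.7884^0·0.6151^4 = -0.143175
d^2_{1,-1}(1.3251) = +0.705629 -0.143175 = +0.562454
|D^2_{1,-1}|² = |d^2_{1,-1}(β)|² = (+0.562454)² = 0.316355 (the z-rotation phases have unit modulus)

P=0.3164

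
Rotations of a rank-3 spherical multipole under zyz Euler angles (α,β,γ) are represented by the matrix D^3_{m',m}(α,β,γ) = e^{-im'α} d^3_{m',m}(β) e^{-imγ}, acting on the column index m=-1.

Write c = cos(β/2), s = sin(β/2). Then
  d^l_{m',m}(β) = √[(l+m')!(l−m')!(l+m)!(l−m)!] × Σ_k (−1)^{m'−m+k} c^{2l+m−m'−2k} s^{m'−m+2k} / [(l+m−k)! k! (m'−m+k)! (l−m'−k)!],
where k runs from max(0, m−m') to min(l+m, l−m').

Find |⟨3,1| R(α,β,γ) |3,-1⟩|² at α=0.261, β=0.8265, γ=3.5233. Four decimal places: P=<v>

P=0.2605

Split into d^3_{1,-1}(β=0.8265) × two z-phases.
With c≡cos(β/2)=0.915821 and s≡sin(β/2)=0.401588, N=[24·2·2·24]^{1/2}=48.000000
k: max(0,(-1)−(1))=0 … min(3+(-1),3−(1))=2
  k=0: (−1)^2·48.0000/(8)·0.9158^4·0.4016^2 = +0.680697
  k=1: (−1)^3·48.0000/(6)·0.9158^2·0.4016^4 = -0.174515
  k=2: (−1)^4·48.0000/(48)·0.9158^0·0.4016^6 = +0.004195
d^3_{1,-1}(0.8265) = +0.680697 -0.174515 +0.004195 = +0.510376
|D^3_{1,-1}|² = |d^3_{1,-1}(β)|² = (+0.510376)² = 0.260484 (the z-rotation phases have unit modulus)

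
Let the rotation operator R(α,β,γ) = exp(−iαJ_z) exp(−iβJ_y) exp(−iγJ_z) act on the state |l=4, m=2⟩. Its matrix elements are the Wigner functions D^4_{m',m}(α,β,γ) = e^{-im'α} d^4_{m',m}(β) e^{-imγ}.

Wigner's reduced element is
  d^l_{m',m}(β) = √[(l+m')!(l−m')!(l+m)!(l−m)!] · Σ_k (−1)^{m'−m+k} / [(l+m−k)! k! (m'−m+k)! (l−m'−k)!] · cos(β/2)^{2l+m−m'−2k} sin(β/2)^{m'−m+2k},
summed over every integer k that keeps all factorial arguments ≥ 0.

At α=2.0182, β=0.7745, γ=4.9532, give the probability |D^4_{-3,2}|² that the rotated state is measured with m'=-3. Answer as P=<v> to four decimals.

P=0.0042

First d^4_{-3,2}(β=0.7745), then the phase factors e^{-i(-3)α} and e^{-i(2)γ}:
Half-angle: c=0.925951, s=0.377643. N=√(1·5040·720·2)=2693.993318
k: max(0,(2)−(-3))=5 … min(4+(2),4−(-3))=6
  k=5: (−1)^0·2693.9933/(240)·0.9260^3·0.3776^5 = +0.068448
  k=6: (−1)^1·2693.9933/(720)·0.9260^1·0.3776^7 = -0.003795
d^4_{-3,2}(0.7745) = +0.068448 -0.003795 = +0.064653
|D^4_{-3,2}|² = |d^4_{-3,2}(β)|² = (+0.064653)² = 0.004180 (the z-rotation phases have unit modulus)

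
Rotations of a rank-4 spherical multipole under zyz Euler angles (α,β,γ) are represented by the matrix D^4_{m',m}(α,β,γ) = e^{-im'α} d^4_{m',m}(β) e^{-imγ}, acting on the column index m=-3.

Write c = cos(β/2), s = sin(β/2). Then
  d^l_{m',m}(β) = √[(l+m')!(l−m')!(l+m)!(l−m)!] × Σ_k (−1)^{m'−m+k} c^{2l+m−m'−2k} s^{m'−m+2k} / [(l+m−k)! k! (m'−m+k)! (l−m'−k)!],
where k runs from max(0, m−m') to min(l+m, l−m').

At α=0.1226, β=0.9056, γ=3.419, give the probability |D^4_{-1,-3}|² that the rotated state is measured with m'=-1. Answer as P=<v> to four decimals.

P=0.2365

First d^4_{-1,-3}(β=0.9056), then the phase factors e^{-i(-1)α} and e^{-i(-3)γ}:
c=cos(0.9056/2)=0.899226, s=sin(0.9056/2)=0.437485; N=√[6·120·1·5040]=1904.940944
k∈{0,1} keeps every argument non-negative
  k=0: (−1)^2·1904.9409/(240)·0.8992^6·0.4375^2 = +0.803173
  k=1: (−1)^3·1904.9409/(144)·0.8992^4·0.4375^4 = -0.316845
d^4_{-1,-3}(0.9056) = +0.803173 -0.316845 = +0.486328
|D^4_{-1,-3}|² = |d^4_{-1,-3}(β)|² = (+0.486328)² = 0.236515 (the z-rotation phases have unit modulus)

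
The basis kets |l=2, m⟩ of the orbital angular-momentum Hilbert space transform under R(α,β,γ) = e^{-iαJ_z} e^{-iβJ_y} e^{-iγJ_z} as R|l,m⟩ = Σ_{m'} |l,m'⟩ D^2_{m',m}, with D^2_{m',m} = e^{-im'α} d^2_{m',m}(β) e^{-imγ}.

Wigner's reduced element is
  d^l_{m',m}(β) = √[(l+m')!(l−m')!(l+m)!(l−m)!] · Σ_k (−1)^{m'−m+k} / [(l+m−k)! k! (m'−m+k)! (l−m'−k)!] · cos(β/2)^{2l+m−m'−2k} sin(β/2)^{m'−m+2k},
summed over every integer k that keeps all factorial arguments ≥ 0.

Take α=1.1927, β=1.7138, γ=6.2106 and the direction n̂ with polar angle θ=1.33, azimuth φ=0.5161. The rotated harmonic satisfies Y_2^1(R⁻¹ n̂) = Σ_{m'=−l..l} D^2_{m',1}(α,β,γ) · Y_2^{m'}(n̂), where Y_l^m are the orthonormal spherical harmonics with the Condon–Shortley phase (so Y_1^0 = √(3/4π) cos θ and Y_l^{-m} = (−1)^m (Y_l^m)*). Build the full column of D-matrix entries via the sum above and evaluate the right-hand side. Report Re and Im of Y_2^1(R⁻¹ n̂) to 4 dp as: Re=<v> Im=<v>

Re=0.1652 Im=0.3490

Need the full column D^2_{m',1} for m'=−2..2 at α=1.1927, β=1.7138, γ=6.2106.
cos(β/2)=0.654784, sin(β/2)=0.755816
d^2_{-2,1}: single k=3 term ⇒ +0.565427;  D = -0.438375+0.357120i
d^2_{-1,1}: k∈[2..3] ⇒ +0.734767 -0.326336 = +0.408431;  D = +0.122848+0.389518i
d^2_{0,1}: k∈[1..2] ⇒ +0.519739 -0.692504 = -0.172765;  D = -0.172310-0.012529i
d^2_{1,1}: k∈[0..1] ⇒ +0.183819 -0.734767 = -0.550947;  D = -0.239981+0.495935i
d^2_{2,1}: single k=0 term ⇒ -0.424365;  D = +0.286776+0.312802i
Y_2^{m'}(θ=1.33,φ=0.5161) and Σ D·Y over m':
  (-0.4384+0.3571i)·(+0.1869-0.3127i)  (+0.1228+0.3895i)·(+0.1556-0.0883i)  (-0.1723-0.0125i)·(-0.2616+0.0000i)  (-0.2400+0.4959i)·(-0.1556-0.0883i)  (+0.2868+0.3128i)·(+0.1869+0.3127i)
Y_2^1(R⁻¹ n̂) = +0.165247+0.349022i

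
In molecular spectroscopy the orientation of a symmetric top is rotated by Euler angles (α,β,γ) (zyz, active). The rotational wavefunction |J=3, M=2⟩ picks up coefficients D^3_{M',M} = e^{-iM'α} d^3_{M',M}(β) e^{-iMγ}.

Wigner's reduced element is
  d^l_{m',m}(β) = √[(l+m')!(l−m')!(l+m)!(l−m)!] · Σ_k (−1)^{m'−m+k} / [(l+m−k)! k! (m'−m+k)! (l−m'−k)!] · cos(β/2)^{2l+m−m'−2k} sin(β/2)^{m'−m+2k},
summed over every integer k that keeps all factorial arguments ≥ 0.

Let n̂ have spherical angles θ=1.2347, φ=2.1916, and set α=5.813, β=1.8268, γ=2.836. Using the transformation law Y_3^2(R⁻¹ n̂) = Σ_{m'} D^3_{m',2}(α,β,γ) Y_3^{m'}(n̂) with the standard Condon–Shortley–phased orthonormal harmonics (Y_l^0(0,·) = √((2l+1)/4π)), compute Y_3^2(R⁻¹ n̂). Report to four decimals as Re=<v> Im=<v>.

Need the full column D^3_{m',2} for m'=−3..3 at α=5.813, β=1.8268, γ=2.836.
cos(β/2)=0.611058, sin(β/2)=0.791586
d^3_{-3,2}: single k=5 term ⇒ +0.465209;  D = +0.324324-0.333517i
d^3_{-2,2}: k∈[4..5] ⇒ +0.733039 -0.246030 = +0.487009;  D = +0.460859-0.157436i
d^3_{-1,2}: k∈[3..4] ⇒ +0.715766 -0.600582 = +0.115184;  D = +0.114041+0.016187i
d^3_{0,2}: k∈[2..3] ⇒ +0.478505 -0.803004 = -0.324499;  D = -0.265754-0.186210i
d^3_{1,2}: k∈[1..2] ⇒ +0.213260 -0.715766 = -0.502506;  D = -0.236238-0.443513i
d^3_{2,2}: k∈[0..1] ⇒ +0.052059 -0.436813 = -0.384754;  D = -0.007402-0.384683i
d^3_{3,2}: single k=0 term ⇒ -0.165191;  D = +0.071993-0.148677i
Y_3^{m'}(θ=1.2347,φ=2.1916) and Σ D·Y over m':
  (+0.3243-0.3335i)·(+0.3362-0.1009i)  (+0.4609-0.1574i)·(-0.0971+0.2843i)  (+0.1140+0.0162i)·(+0.0810+0.1132i)  (-0.2658-0.1862i)·(-0.3023+0.0000i)  (-0.2362-0.4435i)·(-0.0810+0.1132i)  (-0.0074-0.3847i)·(-0.0971-0.2843i)  (+0.0720-0.1487i)·(-0.3362-0.1009i)
Y_3^2(R⁻¹ n̂) = +0.084606+0.163282i

Re=0.0846 Im=0.1633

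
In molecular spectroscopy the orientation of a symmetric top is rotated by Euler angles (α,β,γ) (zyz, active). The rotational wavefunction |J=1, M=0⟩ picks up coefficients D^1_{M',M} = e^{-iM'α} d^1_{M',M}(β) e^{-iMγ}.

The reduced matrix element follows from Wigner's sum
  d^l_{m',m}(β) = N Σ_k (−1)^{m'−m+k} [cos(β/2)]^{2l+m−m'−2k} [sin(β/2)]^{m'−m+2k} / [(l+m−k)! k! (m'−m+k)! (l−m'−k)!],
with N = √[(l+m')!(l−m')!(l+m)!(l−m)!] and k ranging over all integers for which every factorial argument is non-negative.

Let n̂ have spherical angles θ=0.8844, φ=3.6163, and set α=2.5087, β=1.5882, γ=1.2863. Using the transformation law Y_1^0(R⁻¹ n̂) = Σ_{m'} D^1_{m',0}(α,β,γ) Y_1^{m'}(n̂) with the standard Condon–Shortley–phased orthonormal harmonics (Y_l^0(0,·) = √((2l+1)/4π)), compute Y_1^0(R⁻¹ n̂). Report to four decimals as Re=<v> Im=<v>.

Re=0.1635 Im=0.0000

Need the full column D^1_{m',0} for m'=−1..1 at α=2.5087, β=1.5882, γ=1.2863.
cos(β/2)=0.700927, sin(β/2)=0.713233
d^1_{-1,0}: single k=1 term ⇒ +0.707000;  D = -0.570068+0.418176i
d^1_{0,0}: k∈[0..1] ⇒ +0.491299 -0.508701 = -0.017403;  D = -0.017403+0.000000i
d^1_{1,0}: single k=0 term ⇒ -0.707000;  D = +0.570068+0.418176i
Y_1^{m'}(θ=0.8844,φ=3.6163) and Σ D·Y over m':
  (-0.5701+0.4182i)·(-0.2377+0.1222i)  (-0.0174+0.0000i)·(+0.3097+0.0000i)  (+0.5701+0.4182i)·(+0.2377+0.1222i)
Y_1^0(R⁻¹ n̂) = +0.163458+0.000000i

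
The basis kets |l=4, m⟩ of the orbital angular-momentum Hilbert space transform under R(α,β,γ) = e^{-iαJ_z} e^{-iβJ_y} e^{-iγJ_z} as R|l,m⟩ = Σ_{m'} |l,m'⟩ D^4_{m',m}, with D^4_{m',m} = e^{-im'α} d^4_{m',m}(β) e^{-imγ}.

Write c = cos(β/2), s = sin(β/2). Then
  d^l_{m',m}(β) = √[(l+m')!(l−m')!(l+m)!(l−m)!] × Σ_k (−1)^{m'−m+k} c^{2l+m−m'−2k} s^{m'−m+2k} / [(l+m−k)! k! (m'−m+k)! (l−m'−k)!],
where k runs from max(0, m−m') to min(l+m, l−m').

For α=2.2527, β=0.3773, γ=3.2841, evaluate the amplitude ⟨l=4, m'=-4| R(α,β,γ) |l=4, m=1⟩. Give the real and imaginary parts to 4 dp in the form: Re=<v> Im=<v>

Re=0.0014 Im=-0.0009

First d^4_{-4,1}(β=0.3773), then the phase factors e^{-i(-4)α} and e^{-i(1)γ}:
With c≡cos(β/2)=0.982258 and s≡sin(β/2)=0.187533, N=[1·40320·120·6]^{1/2}=5387.986637
k: max(0,(1)−(-4))=5 … min(4+(1),4−(-4))=5
  k=5: (−1)^0·5387.9866/(720)·0.9823^3·0.1875^5 = +0.001645
d^4_{-4,1}(0.3773) = +0.001645
D = (-0.915528+0.402254i)·(+0.001645)·(-0.989863+0.142025i) = +0.001397-0.000869i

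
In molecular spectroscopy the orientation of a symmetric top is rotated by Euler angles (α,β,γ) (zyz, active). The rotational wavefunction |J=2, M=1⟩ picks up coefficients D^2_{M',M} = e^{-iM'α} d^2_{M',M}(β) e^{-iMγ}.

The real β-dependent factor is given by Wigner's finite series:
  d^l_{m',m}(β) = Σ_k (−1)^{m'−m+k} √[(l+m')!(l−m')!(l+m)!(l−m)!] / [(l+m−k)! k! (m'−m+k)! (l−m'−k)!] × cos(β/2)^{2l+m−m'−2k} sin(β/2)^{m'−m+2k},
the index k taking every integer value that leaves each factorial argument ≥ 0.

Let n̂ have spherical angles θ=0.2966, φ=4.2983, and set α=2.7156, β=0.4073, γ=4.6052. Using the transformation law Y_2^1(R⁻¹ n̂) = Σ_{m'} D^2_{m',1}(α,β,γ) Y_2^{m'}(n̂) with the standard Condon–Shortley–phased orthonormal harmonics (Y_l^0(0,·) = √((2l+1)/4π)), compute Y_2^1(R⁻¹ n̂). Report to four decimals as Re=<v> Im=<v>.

Re=0.1691 Im=0.2784

Need the full column D^2_{m',1} for m'=−2..2 at α=2.7156, β=0.4073, γ=4.6052.
cos(β/2)=0.979335, sin(β/2)=0.202245
d^2_{-2,1}: single k=3 term ⇒ +0.016203;  D = +0.010983+0.011913i
d^2_{-1,1}: k∈[2..3] ⇒ +0.117690 -0.001673 = +0.116017;  D = -0.036363-0.110171i
d^2_{0,1}: k∈[1..2] ⇒ +0.465316 -0.019845 = +0.445471;  D = -0.047658+0.442914i
d^2_{1,1}: k∈[0..1] ⇒ +0.919867 -0.117690 = +0.802177;  D = +0.407727-0.690830i
d^2_{2,1}: single k=0 term ⇒ -0.379929;  D = +0.311054-0.218154i
Y_2^{m'}(θ=0.2966,φ=4.2983) and Σ D·Y over m':
  (+0.0110+0.0119i)·(-0.0223-0.0243i)  (-0.0364-0.1102i)·(-0.0869+0.1977i)  (-0.0477+0.4429i)·(+0.5500+0.0000i)  (+0.4077-0.6908i)·(+0.0869+0.1977i)  (+0.3111-0.2182i)·(-0.0223+0.0243i)
Y_2^1(R⁻¹ n̂) = +0.169126+0.278444i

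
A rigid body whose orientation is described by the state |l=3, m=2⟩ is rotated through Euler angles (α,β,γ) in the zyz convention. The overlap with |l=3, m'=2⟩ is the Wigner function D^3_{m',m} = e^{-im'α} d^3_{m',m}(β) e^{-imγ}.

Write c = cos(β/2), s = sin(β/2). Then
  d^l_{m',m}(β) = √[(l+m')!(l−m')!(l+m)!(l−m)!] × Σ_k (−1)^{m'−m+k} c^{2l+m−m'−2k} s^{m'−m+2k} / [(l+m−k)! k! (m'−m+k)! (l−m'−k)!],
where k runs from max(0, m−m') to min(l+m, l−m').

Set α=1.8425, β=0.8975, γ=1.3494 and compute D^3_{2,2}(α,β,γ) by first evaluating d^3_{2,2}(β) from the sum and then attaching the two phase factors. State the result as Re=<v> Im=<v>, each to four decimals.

D^3_{2,2}(1.8425,0.8975,1.3494) = e^{-i·2·1.8425}·d^3_{2,2}(0.8975)·e^{-i·2·1.3494}. Compute d first:
Half-angle: c=0.900990, s=0.433840. N=√(120·1·120·1)=120.000000
The bounds max(0,m−m')=0 and min(l+m,l−m')=1 give 2 terms
  k=0: (−1)^0·120.0000/(120)·0.9010^6·0.4338^0 = +0.534959
  k=1: (−1)^1·120.0000/(24)·0.9010^4·0.4338^2 = -0.620167
d^3_{2,2}(0.8975) = +0.534959 -0.620167 = -0.085208
Phases: e^{-i·(2)·1.8425}=-0.855952+0.517056i, e^{-i·(2)·1.3494}=-0.903559-0.428464i ⇒ D=-0.084777+0.008559i

Re=-0.0848 Im=0.0086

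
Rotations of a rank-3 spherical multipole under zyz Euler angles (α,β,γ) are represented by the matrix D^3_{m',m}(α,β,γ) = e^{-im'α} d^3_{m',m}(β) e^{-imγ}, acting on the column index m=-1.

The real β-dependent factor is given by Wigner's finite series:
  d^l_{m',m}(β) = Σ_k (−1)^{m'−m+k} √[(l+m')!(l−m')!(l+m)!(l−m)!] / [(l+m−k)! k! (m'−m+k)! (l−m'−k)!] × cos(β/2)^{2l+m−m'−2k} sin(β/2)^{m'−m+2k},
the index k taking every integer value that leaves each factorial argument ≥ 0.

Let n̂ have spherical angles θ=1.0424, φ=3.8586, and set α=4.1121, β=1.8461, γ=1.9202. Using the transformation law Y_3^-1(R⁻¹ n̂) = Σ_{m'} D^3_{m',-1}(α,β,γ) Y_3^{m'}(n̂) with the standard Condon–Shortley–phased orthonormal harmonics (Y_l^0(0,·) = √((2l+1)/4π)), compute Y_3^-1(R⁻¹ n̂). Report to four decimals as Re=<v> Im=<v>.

Need the full column D^3_{m',-1} for m'=−3..3 at α=4.1121, β=1.8461, γ=1.9202.
cos(β/2)=0.603391, sin(β/2)=0.797446
d^3_{-3,-1}: single k=2 term ⇒ +0.326469;  D = -0.038866+0.324148i
d^3_{-2,-1}: k∈[1..2] ⇒ +0.201695 -0.704578 = -0.502884;  D = +0.378196+0.331451i
d^3_{-1,-1}: k∈[0..2] ⇒ +0.048261 -0.674352 +0.883391 = +0.257299;  D = +0.249244-0.063878i
d^3_{0,-1}: k∈[0..2] ⇒ -0.220945 +1.157740 -0.674054 = +0.262741;  D = -0.089946+0.246865i
d^3_{1,-1}: k∈[0..2] ⇒ +0.505764 -1.177855 +0.257162 = -0.414929;  D = +0.241461+0.337435i
d^3_{2,-1}: k∈[0..1] ⇒ -0.704578 +0.615324 = -0.089254;  D = -0.089235+0.001858i
d^3_{3,-1}: single k=0 term ⇒ +0.570226;  D = -0.312247+0.477137i
Y_3^{m'}(θ=1.0424,φ=3.8586) and Σ D·Y over m':
  (-0.0389+0.3241i)·(+0.1473+0.2248i)  (+0.3782+0.3315i)·(+0.0524-0.3807i)  (+0.2492-0.0639i)·(-0.0570+0.0497i)  (-0.0899+0.2469i)·(-0.3253+0.0000i)  (+0.2415+0.3374i)·(+0.0570+0.0497i)  (-0.0892+0.0019i)·(+0.0524+0.3807i)  (-0.3122+0.4771i)·(-0.1473+0.2248i)
Y_3^-1(R⁻¹ n̂) = +0.016024-0.295005i

Re=0.0160 Im=-0.2950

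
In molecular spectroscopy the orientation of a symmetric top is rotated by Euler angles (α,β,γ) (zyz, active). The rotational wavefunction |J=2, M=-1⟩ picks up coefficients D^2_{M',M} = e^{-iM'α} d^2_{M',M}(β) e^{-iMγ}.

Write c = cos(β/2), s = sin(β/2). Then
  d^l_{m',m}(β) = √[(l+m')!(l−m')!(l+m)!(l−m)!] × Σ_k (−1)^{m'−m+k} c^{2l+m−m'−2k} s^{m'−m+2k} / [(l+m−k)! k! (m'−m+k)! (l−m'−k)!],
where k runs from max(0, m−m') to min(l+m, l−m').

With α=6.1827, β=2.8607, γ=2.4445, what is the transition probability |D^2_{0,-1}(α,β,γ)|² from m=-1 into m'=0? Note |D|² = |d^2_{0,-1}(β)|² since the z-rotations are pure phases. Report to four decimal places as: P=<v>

Split into d^2_{0,-1}(β=2.8607) × two z-phases.
Half-angle: c=0.139985, s=0.990154. N=√(2·2·1·6)=4.898979
Admissible k: 0..1 (factorial args all ≥0)
  k=0: (−1)^1·4.8990/(2)·0.1400^3·0.9902^1 = -0.006653
  k=1: (−1)^2·4.8990/(2)·0.1400^1·0.9902^3 = +0.332863
d^2_{0,-1}(2.8607) = -0.006653 +0.332863 = +0.326210
|D^2_{0,-1}|² = |d^2_{0,-1}(β)|² = (+0.326210)² = 0.106413 (the z-rotation phases have unit modulus)

P=0.1064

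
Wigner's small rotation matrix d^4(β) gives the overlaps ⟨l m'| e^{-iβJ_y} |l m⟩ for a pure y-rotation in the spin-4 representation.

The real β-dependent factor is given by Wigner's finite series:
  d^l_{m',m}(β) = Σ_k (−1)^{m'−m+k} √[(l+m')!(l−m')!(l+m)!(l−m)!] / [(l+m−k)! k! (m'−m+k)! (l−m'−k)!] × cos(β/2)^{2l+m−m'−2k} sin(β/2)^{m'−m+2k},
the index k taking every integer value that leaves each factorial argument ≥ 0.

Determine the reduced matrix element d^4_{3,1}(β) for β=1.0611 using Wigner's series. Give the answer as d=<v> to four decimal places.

d=0.3568

d^4_{3,1}(β=1.0611) via Wigner's sum:
Half-angle: c=0.862529, s=0.506008. N=√(5040·1·120·6)=1904.940944
The bounds max(0,m−m')=0 and min(l+m,l−m')=1 give 2 terms
  k=0: (−1)^2·1904.9409/(240)·0.8625^6·0.5060^2 = +0.836810
  k=1: (−1)^3·1904.9409/(144)·0.8625^4·0.5060^4 = -0.480001
d^4_{3,1}(1.0611) = +0.836810 -0.480001 = +0.356808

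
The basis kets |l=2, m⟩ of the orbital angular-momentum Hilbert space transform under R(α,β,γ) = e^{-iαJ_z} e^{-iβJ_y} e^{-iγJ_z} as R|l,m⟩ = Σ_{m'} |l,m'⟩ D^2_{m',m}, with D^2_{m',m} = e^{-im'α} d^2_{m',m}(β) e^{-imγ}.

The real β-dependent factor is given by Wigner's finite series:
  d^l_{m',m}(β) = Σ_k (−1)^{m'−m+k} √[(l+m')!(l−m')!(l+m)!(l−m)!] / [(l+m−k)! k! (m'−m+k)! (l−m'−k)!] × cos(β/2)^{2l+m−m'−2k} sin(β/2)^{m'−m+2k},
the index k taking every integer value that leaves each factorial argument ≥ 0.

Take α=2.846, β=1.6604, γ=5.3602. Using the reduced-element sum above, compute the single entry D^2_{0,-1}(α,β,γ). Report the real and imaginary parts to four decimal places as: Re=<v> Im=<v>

Re=0.0659 Im=-0.0870

D^2_{0,-1}(2.846,1.6604,5.3602) = e^{-i·0·2.846}·d^2_{0,-1}(1.6604)·e^{-i·-1·5.3602}. Compute d first:
c=cos(1.6604/2)=0.674728, s=sin(1.6604/2)=0.738066; N=√[2·2·1·6]=4.898979
The bounds max(0,m−m')=0 and min(l+m,l−m')=1 give 2 terms
  k=0: (−1)^1·4.8990/(2)·0.6747^3·0.7381^1 = -0.555338
  k=1: (−1)^2·4.8990/(2)·0.6747^1·0.7381^3 = +0.664493
d^2_{0,-1}(1.6604) = -0.555338 +0.664493 = +0.109155
Phases: e^{-i·(0)·2.846}=+1.000000+0.000000i, e^{-i·(-1)·5.3602}=+0.603442-0.797407i ⇒ D=+0.065869-0.087041i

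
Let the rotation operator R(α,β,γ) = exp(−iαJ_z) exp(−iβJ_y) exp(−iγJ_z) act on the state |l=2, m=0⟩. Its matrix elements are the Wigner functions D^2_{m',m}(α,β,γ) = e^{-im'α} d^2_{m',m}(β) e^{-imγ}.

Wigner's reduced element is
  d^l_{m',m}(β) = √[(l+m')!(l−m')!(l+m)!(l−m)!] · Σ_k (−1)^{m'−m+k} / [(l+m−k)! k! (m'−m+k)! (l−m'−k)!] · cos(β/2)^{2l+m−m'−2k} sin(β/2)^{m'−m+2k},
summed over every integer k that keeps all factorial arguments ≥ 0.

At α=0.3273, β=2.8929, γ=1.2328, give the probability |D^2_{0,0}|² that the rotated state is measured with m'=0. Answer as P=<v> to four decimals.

Split into d^2_{0,0}(β=2.8929) × two z-phases.
Half-angle: c=0.124026, s=0.992279. N=√(2·2·2·2)=4.000000
Admissible k: 0..2 (factorial args all ≥0)
  k=0: (−1)^0·4.0000/(4)·0.1240^4·0.9923^0 = +0.000237
  k=1: (−1)^1·4.0000/(1)·0.1240^2·0.9923^2 = -0.060583
  k=2: (−1)^2·4.0000/(4)·0.1240^0·0.9923^4 = +0.969472
d^2_{0,0}(2.8929) = +0.000237 -0.060583 +0.969472 = +0.909125
|D^2_{0,0}|² = |d^2_{0,0}(β)|² = (+0.909125)² = 0.826508 (the z-rotation phases have unit modulus)

P=0.8265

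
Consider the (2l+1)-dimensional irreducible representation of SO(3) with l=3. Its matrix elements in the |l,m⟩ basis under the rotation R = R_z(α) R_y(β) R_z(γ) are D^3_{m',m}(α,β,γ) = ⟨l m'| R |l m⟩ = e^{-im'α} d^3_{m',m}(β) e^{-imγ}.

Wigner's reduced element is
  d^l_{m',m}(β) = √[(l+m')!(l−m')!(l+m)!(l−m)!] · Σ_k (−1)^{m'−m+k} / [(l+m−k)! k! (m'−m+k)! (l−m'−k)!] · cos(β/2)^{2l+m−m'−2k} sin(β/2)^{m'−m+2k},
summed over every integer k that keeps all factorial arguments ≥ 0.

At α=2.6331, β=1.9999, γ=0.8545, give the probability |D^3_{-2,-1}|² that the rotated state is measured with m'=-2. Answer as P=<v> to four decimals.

First d^3_{-2,-1}(β=1.9999), then the phase factors e^{-i(-2)α} and e^{-i(-1)γ}:
With c≡cos(β/2)=0.540344 and s≡sin(β/2)=0.841444, N=[1·120·2·24]^{1/2}=75.894664
Admissible k: 1..2 (factorial args all ≥0)
  k=1: (−1)^0·75.8947/(24)·0.5403^5·0.8414^1 = +0.122568
  k=2: (−1)^1·75.8947/(12)·0.5403^3·0.8414^3 = -0.594453
d^3_{-2,-1}(1.9999) = +0.122568 -0.594453 = -0.471885
|D^3_{-2,-1}|² = |d^3_{-2,-1}(β)|² = (-0.471885)² = 0.222675 (the z-rotation phases have unit modulus)

P=0.2227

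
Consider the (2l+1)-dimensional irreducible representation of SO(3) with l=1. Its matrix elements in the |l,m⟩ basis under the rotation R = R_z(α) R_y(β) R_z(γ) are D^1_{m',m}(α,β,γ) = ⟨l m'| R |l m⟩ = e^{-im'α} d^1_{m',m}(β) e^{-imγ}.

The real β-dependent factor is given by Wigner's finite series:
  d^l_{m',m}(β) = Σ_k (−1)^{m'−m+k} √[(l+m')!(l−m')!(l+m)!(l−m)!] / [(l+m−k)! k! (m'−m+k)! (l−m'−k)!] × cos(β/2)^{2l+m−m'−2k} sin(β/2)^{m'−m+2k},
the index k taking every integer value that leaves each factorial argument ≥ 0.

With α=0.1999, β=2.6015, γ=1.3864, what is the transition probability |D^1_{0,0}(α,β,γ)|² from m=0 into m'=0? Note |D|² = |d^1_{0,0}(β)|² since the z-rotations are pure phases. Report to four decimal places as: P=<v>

P=0.7356

First d^1_{0,0}(β=2.6015), then the phase factors e^{-i(0)α} and e^{-i(0)γ}:
c=cos(2.6015/2)=0.266776, s=sin(2.6015/2)=0.963759; N=√[1·1·1·1]=1.000000
Admissible k: 0..1 (factorial args all ≥0)
  k=0: (−1)^0·1.0000/(1)·0.2668^2·0.9638^0 = +0.071169
  k=1: (−1)^1·1.0000/(1)·0.2668^0·0.9638^2 = -0.928831
d^1_{0,0}(2.6015) = +0.071169 -0.928831 = -0.857661
|D^1_{0,0}|² = |d^1_{0,0}(β)|² = (-0.857661)² = 0.735582 (the z-rotation phases have unit modulus)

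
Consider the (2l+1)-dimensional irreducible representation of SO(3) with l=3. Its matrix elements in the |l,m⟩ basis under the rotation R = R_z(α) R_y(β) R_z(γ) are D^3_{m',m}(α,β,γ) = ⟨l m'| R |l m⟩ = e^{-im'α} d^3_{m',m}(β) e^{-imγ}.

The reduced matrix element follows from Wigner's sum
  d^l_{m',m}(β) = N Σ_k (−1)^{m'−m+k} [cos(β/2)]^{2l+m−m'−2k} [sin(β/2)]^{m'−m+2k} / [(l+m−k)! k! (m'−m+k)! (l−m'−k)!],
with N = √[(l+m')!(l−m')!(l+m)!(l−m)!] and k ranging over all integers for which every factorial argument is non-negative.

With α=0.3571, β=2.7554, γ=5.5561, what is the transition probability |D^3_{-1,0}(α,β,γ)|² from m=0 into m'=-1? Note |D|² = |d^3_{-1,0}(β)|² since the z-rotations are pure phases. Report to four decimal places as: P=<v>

P=0.2880

First d^3_{-1,0}(β=2.7554), then the phase factors e^{-i(-1)α} and e^{-i(0)γ}:
c=cos(2.7554/2)=0.191899, s=sin(2.7554/2)=0.981415; N=√[2·24·6·6]=41.569219
Admissible k: 1..3 (factorial args all ≥0)
  k=1: (−1)^0·41.5692/(12)·0.1919^5·0.9814^1 = +0.000885
  k=2: (−1)^1·41.5692/(4)·0.1919^3·0.9814^3 = -0.069420
  k=3: (−1)^2·41.5692/(12)·0.1919^1·0.9814^5 = +0.605237
d^3_{-1,0}(2.7554) = +0.000885 -0.069420 +0.605237 = +0.536701
|D^3_{-1,0}|² = |d^3_{-1,0}(β)|² = (+0.536701)² = 0.288048 (the z-rotation phases have unit modulus)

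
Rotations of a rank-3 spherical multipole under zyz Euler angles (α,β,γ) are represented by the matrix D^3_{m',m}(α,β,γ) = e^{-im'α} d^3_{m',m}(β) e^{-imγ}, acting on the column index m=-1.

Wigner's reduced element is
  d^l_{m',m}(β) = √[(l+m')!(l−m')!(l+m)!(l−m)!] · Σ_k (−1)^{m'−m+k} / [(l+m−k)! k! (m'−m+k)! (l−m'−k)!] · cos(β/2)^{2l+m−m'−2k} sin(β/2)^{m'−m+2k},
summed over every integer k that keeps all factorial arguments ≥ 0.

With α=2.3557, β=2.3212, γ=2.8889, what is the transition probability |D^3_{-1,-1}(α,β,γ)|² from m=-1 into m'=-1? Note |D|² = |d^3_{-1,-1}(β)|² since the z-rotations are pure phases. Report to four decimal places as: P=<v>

P=0.2588

Split into d^3_{-1,-1}(β=2.3212) × two z-phases.
Half-angle: c=0.398789, s=0.917043. N=√(2·24·2·24)=48.000000
Admissible k: 0..2 (factorial args all ≥0)
  k=0: (−1)^0·48.0000/(48)·0.3988^6·0.9170^0 = +0.004022
  k=1: (−1)^1·48.0000/(6)·0.3988^4·0.9170^2 = -0.170154
  k=2: (−1)^2·48.0000/(8)·0.3988^2·0.9170^4 = +0.674833
d^3_{-1,-1}(2.3212) = +0.004022 -0.170154 +0.674833 = +0.508701
|D^3_{-1,-1}|² = |d^3_{-1,-1}(β)|² = (+0.508701)² = 0.258777 (the z-rotation phases have unit modulus)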